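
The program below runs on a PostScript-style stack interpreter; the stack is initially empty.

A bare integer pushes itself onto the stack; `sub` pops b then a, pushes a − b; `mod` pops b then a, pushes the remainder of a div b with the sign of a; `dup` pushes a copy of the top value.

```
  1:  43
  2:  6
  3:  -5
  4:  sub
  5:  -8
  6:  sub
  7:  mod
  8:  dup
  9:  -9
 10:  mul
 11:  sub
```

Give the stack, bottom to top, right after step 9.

43  → 43
6   → 43 6
-5  → 43 6 -5
sub → 43 11
-8  → 43 11 -8
sub → 43 19
mod → 5
dup → 5 5
-9  → 5 5 -9

[5, 5, -9]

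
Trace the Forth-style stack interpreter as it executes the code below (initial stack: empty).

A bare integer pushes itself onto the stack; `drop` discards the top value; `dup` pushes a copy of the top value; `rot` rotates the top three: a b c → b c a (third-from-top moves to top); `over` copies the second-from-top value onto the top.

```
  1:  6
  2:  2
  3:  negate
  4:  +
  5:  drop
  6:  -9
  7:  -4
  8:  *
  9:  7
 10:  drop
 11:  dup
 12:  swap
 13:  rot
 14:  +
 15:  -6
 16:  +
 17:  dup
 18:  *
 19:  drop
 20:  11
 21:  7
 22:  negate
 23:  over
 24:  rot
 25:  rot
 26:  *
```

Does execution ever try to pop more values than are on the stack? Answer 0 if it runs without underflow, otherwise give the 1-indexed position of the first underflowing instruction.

13

6      → [6]
2      → [6, 2]
negate → [6, -2]
+      → [4]
drop   → []
-9     → [-9]
-4     → [-9, -4]
*      → [36]
7      → [36, 7]
drop   → [36]
dup    → [36, 36]
swap   → [36, 36]
rot  — needs 3 operands, stack has 2 → underflow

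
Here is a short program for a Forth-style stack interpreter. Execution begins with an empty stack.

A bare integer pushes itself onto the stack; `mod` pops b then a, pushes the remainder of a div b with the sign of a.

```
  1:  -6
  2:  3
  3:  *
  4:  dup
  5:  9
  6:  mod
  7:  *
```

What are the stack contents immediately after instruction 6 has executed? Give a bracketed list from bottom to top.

-6  → [-6]
3   → [-6, 3]
*   → [-18]
dup → [-18, -18]
9   → [-18, -18, 9]
mod → [-18, 0]

[-18, 0]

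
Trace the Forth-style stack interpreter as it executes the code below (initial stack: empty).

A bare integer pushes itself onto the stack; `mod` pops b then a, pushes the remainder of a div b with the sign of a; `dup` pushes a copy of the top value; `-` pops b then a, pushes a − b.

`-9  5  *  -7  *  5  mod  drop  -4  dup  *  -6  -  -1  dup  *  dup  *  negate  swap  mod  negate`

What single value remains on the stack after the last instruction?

-9     -> [-9]
5      -> [-9, 5]
*      -> [-45]
-7     -> [-45, -7]
*      -> [315]
5      -> [315, 5]
mod    -> [0]
drop   -> []
-4     -> [-4]
dup    -> [-4, -4]
*      -> [16]
-6     -> [16, -6]
-      -> [22]
-1     -> [22, -1]
dup    -> [22, -1, -1]
*      -> [22, 1]
dup    -> [22, 1, 1]
*      -> [22, 1]
negate -> [22, -1]
swap   -> [-1, 22]
mod    -> [-1]
negate -> [1]

1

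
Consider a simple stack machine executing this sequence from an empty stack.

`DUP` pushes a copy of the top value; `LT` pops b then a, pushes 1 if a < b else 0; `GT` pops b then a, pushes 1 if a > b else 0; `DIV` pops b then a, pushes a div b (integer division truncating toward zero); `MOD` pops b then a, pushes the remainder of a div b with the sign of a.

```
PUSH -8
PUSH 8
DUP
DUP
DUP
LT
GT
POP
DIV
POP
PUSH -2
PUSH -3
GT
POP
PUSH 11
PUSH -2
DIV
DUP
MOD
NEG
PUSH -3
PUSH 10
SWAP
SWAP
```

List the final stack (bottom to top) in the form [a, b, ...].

[0, -3, 10]

PUSH -8 → [-8]
PUSH 8  → [-8, 8]
DUP     → [-8, 8, 8]
DUP     → [-8, 8, 8, 8]
DUP     → [-8, 8, 8, 8, 8]
LT      → [-8, 8, 8, 0]
GT      → [-8, 8, 1]
POP     → [-8, 8]
DIV     → [-1]
POP     → []
PUSH -2 → [-2]
PUSH -3 → [-2, -3]
GT      → [1]
POP     → []
PUSH 11 → [11]
PUSH -2 → [11, -2]
DIV     → [-5]
DUP     → [-5, -5]
MOD     → [0]
NEG     → [0]
PUSH -3 → [0, -3]
PUSH 10 → [0, -3, 10]
SWAP    → [0, 10, -3]
SWAP    → [0, -3, 10]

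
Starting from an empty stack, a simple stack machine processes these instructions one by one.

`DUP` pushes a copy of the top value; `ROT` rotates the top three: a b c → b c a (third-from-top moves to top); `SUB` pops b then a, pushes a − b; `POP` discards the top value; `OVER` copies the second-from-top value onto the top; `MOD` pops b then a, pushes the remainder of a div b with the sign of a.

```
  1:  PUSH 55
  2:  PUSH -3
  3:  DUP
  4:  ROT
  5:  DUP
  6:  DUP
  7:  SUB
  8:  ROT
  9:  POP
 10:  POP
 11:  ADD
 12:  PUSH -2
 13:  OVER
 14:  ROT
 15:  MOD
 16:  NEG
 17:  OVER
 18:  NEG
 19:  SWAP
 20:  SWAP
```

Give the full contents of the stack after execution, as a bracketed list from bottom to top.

[-2, 0, 2]

PUSH 55 -> [55]
PUSH -3 -> [55, -3]
DUP     -> [55, -3, -3]
ROT     -> [-3, -3, 55]
DUP     -> [-3, -3, 55, 55]
DUP     -> [-3, -3, 55, 55, 55]
SUB     -> [-3, -3, 55, 0]
ROT     -> [-3, 55, 0, -3]
POP     -> [-3, 55, 0]
POP     -> [-3, 55]
ADD     -> [52]
PUSH -2 -> [52, -2]
OVER    -> [52, -2, 52]
ROT     -> [-2, 52, 52]
MOD     -> [-2, 0]
NEG     -> [-2, 0]
OVER    -> [-2, 0, -2]
NEG     -> [-2, 0, 2]
SWAP    -> [-2, 2, 0]
SWAP    -> [-2, 0, 2]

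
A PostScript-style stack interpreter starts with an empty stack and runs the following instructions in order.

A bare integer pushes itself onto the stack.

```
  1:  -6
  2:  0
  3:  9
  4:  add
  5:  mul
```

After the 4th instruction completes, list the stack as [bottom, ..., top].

-6  : [-6]
0   : [-6, 0]
9   : [-6, 0, 9]
add : [-6, 9]

[-6, 9]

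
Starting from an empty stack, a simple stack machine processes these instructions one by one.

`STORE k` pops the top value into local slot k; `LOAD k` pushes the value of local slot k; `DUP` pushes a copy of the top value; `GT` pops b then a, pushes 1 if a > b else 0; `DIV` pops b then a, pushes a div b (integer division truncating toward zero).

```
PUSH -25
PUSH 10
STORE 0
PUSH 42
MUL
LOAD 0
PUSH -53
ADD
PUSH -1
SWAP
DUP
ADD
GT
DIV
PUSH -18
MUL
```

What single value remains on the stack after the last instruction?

18900

PUSH -25 → -25
PUSH 10  → -25 10
STORE 0  → -25
PUSH 42  → -25 42
MUL      → -1050
LOAD 0   → -1050 10
PUSH -53 → -1050 10 -53
ADD      → -1050 -43
PUSH -1  → -1050 -43 -1
SWAP     → -1050 -1 -43
DUP      → -1050 -1 -43 -43
ADD      → -1050 -1 -86
GT       → -1050 1
DIV      → -1050
PUSH -18 → -1050 -18
MUL      → 18900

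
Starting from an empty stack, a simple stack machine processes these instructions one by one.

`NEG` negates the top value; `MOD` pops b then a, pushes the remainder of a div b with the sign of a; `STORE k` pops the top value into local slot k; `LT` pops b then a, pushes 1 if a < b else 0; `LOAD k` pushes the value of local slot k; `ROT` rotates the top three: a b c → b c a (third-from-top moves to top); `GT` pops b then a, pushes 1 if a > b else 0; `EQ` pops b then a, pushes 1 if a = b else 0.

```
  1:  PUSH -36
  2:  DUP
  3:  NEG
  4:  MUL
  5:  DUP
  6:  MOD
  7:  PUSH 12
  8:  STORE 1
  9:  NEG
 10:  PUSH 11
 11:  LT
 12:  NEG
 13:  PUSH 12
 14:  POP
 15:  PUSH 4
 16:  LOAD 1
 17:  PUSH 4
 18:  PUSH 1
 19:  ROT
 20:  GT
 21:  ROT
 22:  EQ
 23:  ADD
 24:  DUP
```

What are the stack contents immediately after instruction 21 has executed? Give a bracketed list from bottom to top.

[-1, 4, 0, 4]

PUSH -36  [-36]
DUP       [-36, -36]
NEG       [-36, 36]
MUL       [-1296]
DUP       [-1296, -1296]
MOD       [0]
PUSH 12   [0, 12]
STORE 1   [0]
NEG       [0]
PUSH 11   [0, 11]
LT        [1]
NEG       [-1]
PUSH 12   [-1, 12]
POP       [-1]
PUSH 4    [-1, 4]
LOAD 1    [-1, 4, 12]
PUSH 4    [-1, 4, 12, 4]
PUSH 1    [-1, 4, 12, 4, 1]
ROT       [-1, 4, 4, 1, 12]
GT        [-1, 4, 4, 0]
ROT       [-1, 4, 0, 4]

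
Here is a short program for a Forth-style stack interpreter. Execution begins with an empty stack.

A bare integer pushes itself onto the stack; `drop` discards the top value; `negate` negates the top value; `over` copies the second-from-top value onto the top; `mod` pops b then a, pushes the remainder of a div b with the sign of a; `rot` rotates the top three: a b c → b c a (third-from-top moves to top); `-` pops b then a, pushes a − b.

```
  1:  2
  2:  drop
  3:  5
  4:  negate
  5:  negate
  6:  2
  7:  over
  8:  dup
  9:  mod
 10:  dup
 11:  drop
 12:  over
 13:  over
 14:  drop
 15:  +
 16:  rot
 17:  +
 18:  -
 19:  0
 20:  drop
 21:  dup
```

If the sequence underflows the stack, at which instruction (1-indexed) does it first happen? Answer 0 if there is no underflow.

0

2       2
drop    (empty)
5       5
negate  -5
negate  5
2       5 2
over    5 2 5
dup     5 2 5 5
mod     5 2 0
dup     5 2 0 0
drop    5 2 0
over    5 2 0 2
over    5 2 0 2 0
drop    5 2 0 2
+       5 2 2
rot     2 2 5
+       2 7
-       -5
0       -5 0
drop    -5
dup     -5 -5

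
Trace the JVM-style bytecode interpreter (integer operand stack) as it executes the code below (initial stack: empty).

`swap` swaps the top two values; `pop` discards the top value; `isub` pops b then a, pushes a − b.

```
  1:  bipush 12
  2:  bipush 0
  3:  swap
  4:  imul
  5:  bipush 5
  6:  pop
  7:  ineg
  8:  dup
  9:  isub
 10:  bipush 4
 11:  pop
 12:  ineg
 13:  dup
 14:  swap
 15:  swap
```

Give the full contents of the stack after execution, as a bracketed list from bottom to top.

bipush 12 : 12
bipush 0  : 12 0
swap      : 0 12
imul      : 0
bipush 5  : 0 5
pop       : 0
ineg      : 0
dup       : 0 0
isub      : 0
bipush 4  : 0 4
pop       : 0
ineg      : 0
dup       : 0 0
swap      : 0 0
swap      : 0 0

[0, 0]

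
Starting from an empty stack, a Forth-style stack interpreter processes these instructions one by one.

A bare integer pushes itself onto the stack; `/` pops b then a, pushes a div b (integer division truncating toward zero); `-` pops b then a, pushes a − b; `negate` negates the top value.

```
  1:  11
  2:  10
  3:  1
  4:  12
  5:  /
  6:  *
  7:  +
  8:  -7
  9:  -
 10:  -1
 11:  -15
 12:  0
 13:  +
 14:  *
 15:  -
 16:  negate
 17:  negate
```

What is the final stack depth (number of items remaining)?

11     → 11
10     → 11 10
1      → 11 10 1
12     → 11 10 1 12
/      → 11 10 0
*      → 11 0
+      → 11
-7     → 11 -7
-      → 18
-1     → 18 -1
-15    → 18 -1 -15
0      → 18 -1 -15 0
+      → 18 -1 -15
*      → 18 15
-      → 3
negate → -3
negate → 3

1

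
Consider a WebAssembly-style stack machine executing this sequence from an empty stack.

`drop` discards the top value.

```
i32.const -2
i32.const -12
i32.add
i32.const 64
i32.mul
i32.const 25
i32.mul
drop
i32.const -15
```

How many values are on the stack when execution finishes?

1

i32.const -2  : -2
i32.const -12 : -2 -12
i32.add       : -14
i32.const 64  : -14 64
i32.mul       : -896
i32.const 25  : -896 25
i32.mul       : -22400
drop          : (empty)
i32.const -15 : -15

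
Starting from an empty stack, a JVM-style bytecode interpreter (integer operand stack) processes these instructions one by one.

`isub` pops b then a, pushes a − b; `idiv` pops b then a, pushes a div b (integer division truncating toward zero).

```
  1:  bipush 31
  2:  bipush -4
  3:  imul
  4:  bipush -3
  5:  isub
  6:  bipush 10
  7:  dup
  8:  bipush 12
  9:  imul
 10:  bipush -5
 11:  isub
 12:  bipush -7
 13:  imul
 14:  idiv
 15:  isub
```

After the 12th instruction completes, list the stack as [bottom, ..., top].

[-121, 10, 125, -7]

bipush 31 → [31]
bipush -4 → [31, -4]
imul      → [-124]
bipush -3 → [-124, -3]
isub      → [-121]
bipush 10 → [-121, 10]
dup       → [-121, 10, 10]
bipush 12 → [-121, 10, 10, 12]
imul      → [-121, 10, 120]
bipush -5 → [-121, 10, 120, -5]
isub      → [-121, 10, 125]
bipush -7 → [-121, 10, 125, -7]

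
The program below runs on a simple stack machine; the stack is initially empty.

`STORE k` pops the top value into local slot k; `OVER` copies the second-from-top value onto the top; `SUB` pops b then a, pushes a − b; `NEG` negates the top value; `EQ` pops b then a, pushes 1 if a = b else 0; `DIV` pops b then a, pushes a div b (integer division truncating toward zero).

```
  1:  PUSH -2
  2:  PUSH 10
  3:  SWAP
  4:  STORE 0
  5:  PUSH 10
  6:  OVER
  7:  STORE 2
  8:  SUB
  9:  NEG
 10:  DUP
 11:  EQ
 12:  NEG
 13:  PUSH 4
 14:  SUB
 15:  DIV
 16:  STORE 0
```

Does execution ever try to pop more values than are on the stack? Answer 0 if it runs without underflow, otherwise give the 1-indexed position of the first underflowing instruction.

PUSH -2 : [-2]
PUSH 10 : [-2, 10]
SWAP    : [10, -2]
STORE 0 : [10]
PUSH 10 : [10, 10]
OVER    : [10, 10, 10]
STORE 2 : [10, 10]
SUB     : [0]
NEG     : [0]
DUP     : [0, 0]
EQ      : [1]
NEG     : [-1]
PUSH 4  : [-1, 4]
SUB     : [-5]
DIV  — needs 2 operands, stack has 1 → underflow

15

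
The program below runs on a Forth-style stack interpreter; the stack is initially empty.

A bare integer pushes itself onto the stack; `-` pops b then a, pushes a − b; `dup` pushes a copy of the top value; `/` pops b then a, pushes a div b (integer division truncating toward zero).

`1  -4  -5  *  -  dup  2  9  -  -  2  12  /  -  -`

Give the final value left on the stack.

-7

1    [1]
-4   [1, -4]
-5   [1, -4, -5]
*    [1, 20]
-    [-19]
dup  [-19, -19]
2    [-19, -19, 2]
9    [-19, -19, 2, 9]
-    [-19, -19, -7]
-    [-19, -12]
2    [-19, -12, 2]
12   [-19, -12, 2, 12]
/    [-19, -12, 0]
-    [-19, -12]
-    [-7]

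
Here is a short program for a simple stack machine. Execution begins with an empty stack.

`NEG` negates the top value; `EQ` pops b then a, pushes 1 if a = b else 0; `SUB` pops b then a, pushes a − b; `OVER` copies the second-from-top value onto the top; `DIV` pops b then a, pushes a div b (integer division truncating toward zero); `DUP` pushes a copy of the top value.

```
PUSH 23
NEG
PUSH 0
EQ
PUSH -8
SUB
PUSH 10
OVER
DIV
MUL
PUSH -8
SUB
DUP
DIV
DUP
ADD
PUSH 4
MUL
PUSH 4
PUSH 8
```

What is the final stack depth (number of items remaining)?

3

PUSH 23 → [23]
NEG     → [-23]
PUSH 0  → [-23, 0]
EQ      → [0]
PUSH -8 → [0, -8]
SUB     → [8]
PUSH 10 → [8, 10]
OVER    → [8, 10, 8]
DIV     → [8, 1]
MUL     → [8]
PUSH -8 → [8, -8]
SUB     → [16]
DUP     → [16, 16]
DIV     → [1]
DUP     → [1, 1]
ADD     → [2]
PUSH 4  → [2, 4]
MUL     → [8]
PUSH 4  → [8, 4]
PUSH 8  → [8, 4, 8]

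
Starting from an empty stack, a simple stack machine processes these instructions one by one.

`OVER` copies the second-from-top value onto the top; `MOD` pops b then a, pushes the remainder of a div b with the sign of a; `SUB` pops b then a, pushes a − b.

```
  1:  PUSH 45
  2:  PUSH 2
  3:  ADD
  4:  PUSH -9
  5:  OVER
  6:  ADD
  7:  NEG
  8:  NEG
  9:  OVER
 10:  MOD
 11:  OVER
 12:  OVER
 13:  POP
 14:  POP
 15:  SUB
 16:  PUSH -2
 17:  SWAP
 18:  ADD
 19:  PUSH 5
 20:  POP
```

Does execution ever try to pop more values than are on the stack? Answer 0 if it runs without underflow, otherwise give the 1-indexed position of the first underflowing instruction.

PUSH 45 : 45
PUSH 2  : 45 2
ADD     : 47
PUSH -9 : 47 -9
OVER    : 47 -9 47
ADD     : 47 38
NEG     : 47 -38
NEG     : 47 38
OVER    : 47 38 47
MOD     : 47 38
OVER    : 47 38 47
OVER    : 47 38 47 38
POP     : 47 38 47
POP     : 47 38
SUB     : 9
PUSH -2 : 9 -2
SWAP    : -2 9
ADD     : 7
PUSH 5  : 7 5
POP     : 7

0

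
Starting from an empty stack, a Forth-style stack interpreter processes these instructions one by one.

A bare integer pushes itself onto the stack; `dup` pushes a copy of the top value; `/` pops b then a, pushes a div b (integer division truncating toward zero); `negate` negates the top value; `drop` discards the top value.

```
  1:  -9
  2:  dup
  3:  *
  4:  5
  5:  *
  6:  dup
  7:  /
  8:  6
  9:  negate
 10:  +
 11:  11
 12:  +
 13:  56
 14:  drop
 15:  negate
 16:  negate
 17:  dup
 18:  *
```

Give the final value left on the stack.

-9     -> -9
dup    -> -9 -9
*      -> 81
5      -> 81 5
*      -> 405
dup    -> 405 405
/      -> 1
6      -> 1 6
negate -> 1 -6
+      -> -5
11     -> -5 11
+      -> 6
56     -> 6 56
drop   -> 6
negate -> -6
negate -> 6
dup    -> 6 6
*      -> 36

36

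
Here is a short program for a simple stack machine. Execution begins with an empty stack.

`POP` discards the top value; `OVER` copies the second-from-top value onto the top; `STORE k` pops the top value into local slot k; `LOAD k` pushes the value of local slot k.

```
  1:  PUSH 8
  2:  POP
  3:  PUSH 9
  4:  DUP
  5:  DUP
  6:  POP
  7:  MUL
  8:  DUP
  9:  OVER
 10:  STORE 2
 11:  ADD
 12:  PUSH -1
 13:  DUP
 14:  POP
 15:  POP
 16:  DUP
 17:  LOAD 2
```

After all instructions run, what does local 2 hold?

PUSH 8  → [8]
POP     → []
PUSH 9  → [9]
DUP     → [9, 9]
DUP     → [9, 9, 9]
POP     → [9, 9]
MUL     → [81]
DUP     → [81, 81]
OVER    → [81, 81, 81]
STORE 2 → [81, 81]
ADD     → [162]
PUSH -1 → [162, -1]
DUP     → [162, -1, -1]
POP     → [162, -1]
POP     → [162]
DUP     → [162, 162]
LOAD 2  → [162, 162, 81]

81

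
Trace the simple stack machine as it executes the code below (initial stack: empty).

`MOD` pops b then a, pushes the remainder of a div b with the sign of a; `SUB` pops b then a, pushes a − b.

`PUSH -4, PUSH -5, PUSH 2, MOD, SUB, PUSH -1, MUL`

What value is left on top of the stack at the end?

PUSH -4 : -4
PUSH -5 : -4 -5
PUSH 2  : -4 -5 2
MOD     : -4 -1
SUB     : -3
PUSH -1 : -3 -1
MUL     : 3

3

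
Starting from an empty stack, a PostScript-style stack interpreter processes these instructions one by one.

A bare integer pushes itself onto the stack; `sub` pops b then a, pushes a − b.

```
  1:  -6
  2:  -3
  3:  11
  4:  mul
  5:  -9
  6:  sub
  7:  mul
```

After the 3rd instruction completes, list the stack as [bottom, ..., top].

-6  [-6]
-3  [-6, -3]
11  [-6, -3, 11]

[-6, -3, 11]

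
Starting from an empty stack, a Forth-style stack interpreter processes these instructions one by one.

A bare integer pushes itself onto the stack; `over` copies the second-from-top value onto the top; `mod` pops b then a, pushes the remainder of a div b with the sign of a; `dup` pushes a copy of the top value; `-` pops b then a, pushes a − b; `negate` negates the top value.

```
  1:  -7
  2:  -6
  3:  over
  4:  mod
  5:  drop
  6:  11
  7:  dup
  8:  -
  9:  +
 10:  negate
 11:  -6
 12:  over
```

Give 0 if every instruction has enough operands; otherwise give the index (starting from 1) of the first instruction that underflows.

-7     : -7
-6     : -7 -6
over   : -7 -6 -7
mod    : -7 -6
drop   : -7
11     : -7 11
dup    : -7 11 11
-      : -7 0
+      : -7
negate : 7
-6     : 7 -6
over   : 7 -6 7

0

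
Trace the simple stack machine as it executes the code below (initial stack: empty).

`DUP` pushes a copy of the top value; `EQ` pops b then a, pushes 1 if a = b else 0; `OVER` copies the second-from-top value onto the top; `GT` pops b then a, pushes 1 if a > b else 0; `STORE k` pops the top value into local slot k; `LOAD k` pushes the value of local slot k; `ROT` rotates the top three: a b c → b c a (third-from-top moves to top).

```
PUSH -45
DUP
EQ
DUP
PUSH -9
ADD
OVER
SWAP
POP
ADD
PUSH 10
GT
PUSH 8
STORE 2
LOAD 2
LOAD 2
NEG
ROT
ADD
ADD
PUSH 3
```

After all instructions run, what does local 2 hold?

8

PUSH -45  -45
DUP       -45 -45
EQ        1
DUP       1 1
PUSH -9   1 1 -9
ADD       1 -8
OVER      1 -8 1
SWAP      1 1 -8
POP       1 1
ADD       2
PUSH 10   2 10
GT        0
PUSH 8    0 8
STORE 2   0
LOAD 2    0 8
LOAD 2    0 8 8
NEG       0 8 -8
ROT       8 -8 0
ADD       8 -8
ADD       0
PUSH 3    0 3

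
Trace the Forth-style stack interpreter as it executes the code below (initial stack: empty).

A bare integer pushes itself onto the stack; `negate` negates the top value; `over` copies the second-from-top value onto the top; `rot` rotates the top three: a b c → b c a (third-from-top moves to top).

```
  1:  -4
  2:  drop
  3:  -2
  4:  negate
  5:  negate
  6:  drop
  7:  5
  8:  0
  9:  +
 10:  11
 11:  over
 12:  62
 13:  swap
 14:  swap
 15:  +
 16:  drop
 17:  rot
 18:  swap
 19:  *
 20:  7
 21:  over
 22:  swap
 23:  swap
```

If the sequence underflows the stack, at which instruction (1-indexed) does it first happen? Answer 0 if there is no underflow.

17

-4     → -4
drop   → (empty)
-2     → -2
negate → 2
negate → -2
drop   → (empty)
5      → 5
0      → 5 0
+      → 5
11     → 5 11
over   → 5 11 5
62     → 5 11 5 62
swap   → 5 11 62 5
swap   → 5 11 5 62
+      → 5 11 67
drop   → 5 11
rot  — needs 3 operands, stack has 2 → underflow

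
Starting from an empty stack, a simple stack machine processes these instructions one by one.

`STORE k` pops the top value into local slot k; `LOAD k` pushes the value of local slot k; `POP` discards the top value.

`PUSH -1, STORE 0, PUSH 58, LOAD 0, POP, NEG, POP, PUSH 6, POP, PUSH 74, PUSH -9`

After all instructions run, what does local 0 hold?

-1

PUSH -1 → -1
STORE 0 → (empty)
PUSH 58 → 58
LOAD 0  → 58 -1
POP     → 58
NEG     → -58
POP     → (empty)
PUSH 6  → 6
POP     → (empty)
PUSH 74 → 74
PUSH -9 → 74 -9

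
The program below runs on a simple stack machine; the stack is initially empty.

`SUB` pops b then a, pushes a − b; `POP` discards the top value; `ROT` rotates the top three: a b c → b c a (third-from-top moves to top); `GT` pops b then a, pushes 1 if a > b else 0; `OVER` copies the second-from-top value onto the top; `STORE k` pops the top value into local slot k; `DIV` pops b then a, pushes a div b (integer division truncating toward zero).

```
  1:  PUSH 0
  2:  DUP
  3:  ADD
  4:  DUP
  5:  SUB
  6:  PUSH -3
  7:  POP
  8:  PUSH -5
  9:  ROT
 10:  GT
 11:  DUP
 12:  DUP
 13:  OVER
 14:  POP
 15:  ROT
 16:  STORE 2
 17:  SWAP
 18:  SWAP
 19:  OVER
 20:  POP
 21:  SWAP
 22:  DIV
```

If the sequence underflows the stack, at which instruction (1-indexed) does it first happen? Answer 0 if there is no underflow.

PUSH 0  : 0
DUP     : 0 0
ADD     : 0
DUP     : 0 0
SUB     : 0
PUSH -3 : 0 -3
POP     : 0
PUSH -5 : 0 -5
ROT  — needs 3 operands, stack has 2 → underflow

9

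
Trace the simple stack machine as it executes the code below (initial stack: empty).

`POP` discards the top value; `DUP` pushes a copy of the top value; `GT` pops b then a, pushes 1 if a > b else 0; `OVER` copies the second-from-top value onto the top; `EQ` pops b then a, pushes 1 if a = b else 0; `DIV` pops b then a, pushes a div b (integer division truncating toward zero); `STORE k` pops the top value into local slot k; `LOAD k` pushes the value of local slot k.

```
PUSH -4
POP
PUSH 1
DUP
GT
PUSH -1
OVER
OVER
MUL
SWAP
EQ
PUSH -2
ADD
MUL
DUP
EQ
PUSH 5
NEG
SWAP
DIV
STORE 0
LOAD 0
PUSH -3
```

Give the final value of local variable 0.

-5

PUSH -4 → [-4]
POP     → []
PUSH 1  → [1]
DUP     → [1, 1]
GT      → [0]
PUSH -1 → [0, -1]
OVER    → [0, -1, 0]
OVER    → [0, -1, 0, -1]
MUL     → [0, -1, 0]
SWAP    → [0, 0, -1]
EQ      → [0, 0]
PUSH -2 → [0, 0, -2]
ADD     → [0, -2]
MUL     → [0]
DUP     → [0, 0]
EQ      → [1]
PUSH 5  → [1, 5]
NEG     → [1, -5]
SWAP    → [-5, 1]
DIV     → [-5]
STORE 0 → []
LOAD 0  → [-5]
PUSH -3 → [-5, -3]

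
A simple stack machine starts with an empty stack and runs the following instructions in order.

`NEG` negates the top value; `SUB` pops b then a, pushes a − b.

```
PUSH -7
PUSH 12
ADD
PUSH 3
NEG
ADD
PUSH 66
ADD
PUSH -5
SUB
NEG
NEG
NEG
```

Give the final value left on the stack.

-73

PUSH -7 : [-7]
PUSH 12 : [-7, 12]
ADD     : [5]
PUSH 3  : [5, 3]
NEG     : [5, -3]
ADD     : [2]
PUSH 66 : [2, 66]
ADD     : [68]
PUSH -5 : [68, -5]
SUB     : [73]
NEG     : [-73]
NEG     : [73]
NEG     : [-73]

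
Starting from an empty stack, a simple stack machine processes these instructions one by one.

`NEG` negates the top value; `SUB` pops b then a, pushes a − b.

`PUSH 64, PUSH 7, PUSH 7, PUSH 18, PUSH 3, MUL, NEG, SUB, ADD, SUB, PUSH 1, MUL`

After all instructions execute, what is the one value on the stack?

-4

PUSH 64 -> 64
PUSH 7  -> 64 7
PUSH 7  -> 64 7 7
PUSH 18 -> 64 7 7 18
PUSH 3  -> 64 7 7 18 3
MUL     -> 64 7 7 54
NEG     -> 64 7 7 -54
SUB     -> 64 7 61
ADD     -> 64 68
SUB     -> -4
PUSH 1  -> -4 1
MUL     -> -4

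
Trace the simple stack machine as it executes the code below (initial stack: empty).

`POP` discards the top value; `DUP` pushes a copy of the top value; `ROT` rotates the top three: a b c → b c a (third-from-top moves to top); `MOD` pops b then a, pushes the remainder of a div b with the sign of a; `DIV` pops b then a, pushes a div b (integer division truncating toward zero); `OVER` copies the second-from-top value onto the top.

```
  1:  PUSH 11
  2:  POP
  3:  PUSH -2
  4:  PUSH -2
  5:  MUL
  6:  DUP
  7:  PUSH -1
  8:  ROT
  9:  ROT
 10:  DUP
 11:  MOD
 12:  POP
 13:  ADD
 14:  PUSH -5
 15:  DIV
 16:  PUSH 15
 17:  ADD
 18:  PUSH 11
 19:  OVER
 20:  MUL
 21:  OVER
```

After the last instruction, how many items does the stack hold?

3

PUSH 11 : 11
POP     : (empty)
PUSH -2 : -2
PUSH -2 : -2 -2
MUL     : 4
DUP     : 4 4
PUSH -1 : 4 4 -1
ROT     : 4 -1 4
ROT     : -1 4 4
DUP     : -1 4 4 4
MOD     : -1 4 0
POP     : -1 4
ADD     : 3
PUSH -5 : 3 -5
DIV     : 0
PUSH 15 : 0 15
ADD     : 15
PUSH 11 : 15 11
OVER    : 15 11 15
MUL     : 15 165
OVER    : 15 165 15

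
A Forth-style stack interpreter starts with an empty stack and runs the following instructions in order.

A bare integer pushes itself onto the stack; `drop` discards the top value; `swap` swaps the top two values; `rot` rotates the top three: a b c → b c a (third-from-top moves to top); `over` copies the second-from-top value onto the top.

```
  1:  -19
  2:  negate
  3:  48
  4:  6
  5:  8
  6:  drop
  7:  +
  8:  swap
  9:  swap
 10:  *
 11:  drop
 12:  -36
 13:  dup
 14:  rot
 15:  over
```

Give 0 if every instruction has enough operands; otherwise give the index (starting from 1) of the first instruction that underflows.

14

-19     -19
negate  19
48      19 48
6       19 48 6
8       19 48 6 8
drop    19 48 6
+       19 54
swap    54 19
swap    19 54
*       1026
drop    (empty)
-36     -36
dup     -36 -36
rot  — needs 3 operands, stack has 2 → underflow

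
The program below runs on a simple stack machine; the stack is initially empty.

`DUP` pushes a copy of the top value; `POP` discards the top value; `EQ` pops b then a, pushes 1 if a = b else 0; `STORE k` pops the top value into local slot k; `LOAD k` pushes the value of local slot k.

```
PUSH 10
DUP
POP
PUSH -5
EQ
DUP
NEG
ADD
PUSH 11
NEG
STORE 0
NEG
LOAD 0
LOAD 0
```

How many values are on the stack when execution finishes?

3

PUSH 10  [10]
DUP      [10, 10]
POP      [10]
PUSH -5  [10, -5]
EQ       [0]
DUP      [0, 0]
NEG      [0, 0]
ADD      [0]
PUSH 11  [0, 11]
NEG      [0, -11]
STORE 0  [0]
NEG      [0]
LOAD 0   [0, -11]
LOAD 0   [0, -11, -11]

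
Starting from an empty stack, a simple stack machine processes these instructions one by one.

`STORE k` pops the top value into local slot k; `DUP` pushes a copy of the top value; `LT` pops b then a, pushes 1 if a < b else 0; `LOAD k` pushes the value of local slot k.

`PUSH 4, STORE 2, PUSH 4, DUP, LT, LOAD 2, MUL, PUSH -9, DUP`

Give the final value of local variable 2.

4

PUSH 4  -> 4
STORE 2 -> (empty)
PUSH 4  -> 4
DUP     -> 4 4
LT      -> 0
LOAD 2  -> 0 4
MUL     -> 0
PUSH -9 -> 0 -9
DUP     -> 0 -9 -9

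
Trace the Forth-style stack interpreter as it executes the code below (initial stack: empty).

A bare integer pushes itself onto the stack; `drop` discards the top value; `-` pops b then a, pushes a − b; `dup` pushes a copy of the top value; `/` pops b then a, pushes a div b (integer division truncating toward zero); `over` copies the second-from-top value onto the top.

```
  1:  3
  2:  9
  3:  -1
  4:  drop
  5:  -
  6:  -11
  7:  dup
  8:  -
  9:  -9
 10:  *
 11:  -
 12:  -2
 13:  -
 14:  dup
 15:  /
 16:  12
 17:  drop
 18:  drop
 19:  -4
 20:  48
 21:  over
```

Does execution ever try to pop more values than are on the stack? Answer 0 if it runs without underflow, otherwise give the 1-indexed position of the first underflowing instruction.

3     [3]
9     [3, 9]
-1    [3, 9, -1]
drop  [3, 9]
-     [-6]
-11   [-6, -11]
dup   [-6, -11, -11]
-     [-6, 0]
-9    [-6, 0, -9]
*     [-6, 0]
-     [-6]
-2    [-6, -2]
-     [-4]
dup   [-4, -4]
/     [1]
12    [1, 12]
drop  [1]
drop  []
-4    [-4]
48    [-4, 48]
over  [-4, 48, -4]

0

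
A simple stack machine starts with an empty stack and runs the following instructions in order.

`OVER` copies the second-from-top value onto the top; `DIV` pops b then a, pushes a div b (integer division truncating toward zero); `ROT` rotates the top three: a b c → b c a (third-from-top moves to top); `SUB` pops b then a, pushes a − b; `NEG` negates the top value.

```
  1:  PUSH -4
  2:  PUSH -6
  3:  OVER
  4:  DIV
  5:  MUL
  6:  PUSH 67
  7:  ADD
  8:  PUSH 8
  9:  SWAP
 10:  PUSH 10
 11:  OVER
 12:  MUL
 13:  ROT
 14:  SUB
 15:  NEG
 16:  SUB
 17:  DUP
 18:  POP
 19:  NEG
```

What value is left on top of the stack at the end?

-685

PUSH -4 → [-4]
PUSH -6 → [-4, -6]
OVER    → [-4, -6, -4]
DIV     → [-4, 1]
MUL     → [-4]
PUSH 67 → [-4, 67]
ADD     → [63]
PUSH 8  → [63, 8]
SWAP    → [8, 63]
PUSH 10 → [8, 63, 10]
OVER    → [8, 63, 10, 63]
MUL     → [8, 63, 630]
ROT     → [63, 630, 8]
SUB     → [63, 622]
NEG     → [63, -622]
SUB     → [685]
DUP     → [685, 685]
POP     → [685]
NEG     → [-685]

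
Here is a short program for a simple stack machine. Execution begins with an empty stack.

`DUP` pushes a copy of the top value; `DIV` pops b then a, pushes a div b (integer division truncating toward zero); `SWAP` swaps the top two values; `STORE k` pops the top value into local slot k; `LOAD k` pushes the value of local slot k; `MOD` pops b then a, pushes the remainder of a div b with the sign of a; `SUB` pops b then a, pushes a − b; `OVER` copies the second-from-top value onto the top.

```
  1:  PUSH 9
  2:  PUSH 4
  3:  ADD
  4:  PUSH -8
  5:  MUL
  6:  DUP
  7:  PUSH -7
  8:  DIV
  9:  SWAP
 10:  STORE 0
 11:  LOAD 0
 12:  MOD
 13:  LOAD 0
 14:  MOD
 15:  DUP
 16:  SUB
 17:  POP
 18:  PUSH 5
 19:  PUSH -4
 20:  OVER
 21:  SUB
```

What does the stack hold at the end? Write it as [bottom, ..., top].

[5, -9]

PUSH 9  : [9]
PUSH 4  : [9, 4]
ADD     : [13]
PUSH -8 : [13, -8]
MUL     : [-104]
DUP     : [-104, -104]
PUSH -7 : [-104, -104, -7]
DIV     : [-104, 14]
SWAP    : [14, -104]
STORE 0 : [14]
LOAD 0  : [14, -104]
MOD     : [14]
LOAD 0  : [14, -104]
MOD     : [14]
DUP     : [14, 14]
SUB     : [0]
POP     : []
PUSH 5  : [5]
PUSH -4 : [5, -4]
OVER    : [5, -4, 5]
SUB     : [5, -9]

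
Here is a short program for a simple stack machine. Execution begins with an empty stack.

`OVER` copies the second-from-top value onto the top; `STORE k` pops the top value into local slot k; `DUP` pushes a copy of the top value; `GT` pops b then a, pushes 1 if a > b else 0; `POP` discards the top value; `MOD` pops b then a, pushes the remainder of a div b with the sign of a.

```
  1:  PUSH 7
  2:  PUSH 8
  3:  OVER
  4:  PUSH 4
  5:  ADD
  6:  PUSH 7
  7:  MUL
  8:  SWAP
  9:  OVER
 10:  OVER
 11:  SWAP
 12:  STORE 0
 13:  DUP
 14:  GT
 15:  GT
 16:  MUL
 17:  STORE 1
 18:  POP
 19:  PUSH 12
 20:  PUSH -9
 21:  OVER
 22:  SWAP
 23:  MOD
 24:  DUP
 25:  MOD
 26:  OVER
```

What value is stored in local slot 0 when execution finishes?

77

PUSH 7  -> 7
PUSH 8  -> 7 8
OVER    -> 7 8 7
PUSH 4  -> 7 8 7 4
ADD     -> 7 8 11
PUSH 7  -> 7 8 11 7
MUL     -> 7 8 77
SWAP    -> 7 77 8
OVER    -> 7 77 8 77
OVER    -> 7 77 8 77 8
SWAP    -> 7 77 8 8 77
STORE 0 -> 7 77 8 8
DUP     -> 7 77 8 8 8
GT      -> 7 77 8 0
GT      -> 7 77 1
MUL     -> 7 77
STORE 1 -> 7
POP     -> (empty)
PUSH 12 -> 12
PUSH -9 -> 12 -9
OVER    -> 12 -9 12
SWAP    -> 12 12 -9
MOD     -> 12 3
DUP     -> 12 3 3
MOD     -> 12 0
OVER    -> 12 0 12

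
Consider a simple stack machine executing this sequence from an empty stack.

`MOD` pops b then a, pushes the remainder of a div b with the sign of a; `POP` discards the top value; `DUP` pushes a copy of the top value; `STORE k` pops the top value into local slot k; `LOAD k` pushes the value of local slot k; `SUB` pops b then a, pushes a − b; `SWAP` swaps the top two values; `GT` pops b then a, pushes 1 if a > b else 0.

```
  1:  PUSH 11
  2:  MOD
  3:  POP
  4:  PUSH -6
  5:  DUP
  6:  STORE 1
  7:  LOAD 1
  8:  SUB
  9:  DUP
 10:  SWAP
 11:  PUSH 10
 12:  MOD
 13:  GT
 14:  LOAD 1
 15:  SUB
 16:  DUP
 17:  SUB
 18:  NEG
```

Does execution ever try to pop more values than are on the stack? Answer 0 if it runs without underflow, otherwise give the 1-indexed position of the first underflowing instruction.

2

PUSH 11  11
MOD  — needs 2 operands, stack has 1 → underflow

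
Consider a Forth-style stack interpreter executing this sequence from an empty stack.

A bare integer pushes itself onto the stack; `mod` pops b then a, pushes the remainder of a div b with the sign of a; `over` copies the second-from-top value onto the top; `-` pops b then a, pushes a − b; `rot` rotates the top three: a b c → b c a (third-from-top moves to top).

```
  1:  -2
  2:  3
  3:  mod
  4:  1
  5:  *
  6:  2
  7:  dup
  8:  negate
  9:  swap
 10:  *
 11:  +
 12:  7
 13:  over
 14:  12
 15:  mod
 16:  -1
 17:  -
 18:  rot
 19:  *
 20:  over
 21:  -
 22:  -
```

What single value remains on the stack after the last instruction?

-2     → [-2]
3      → [-2, 3]
mod    → [-2]
1      → [-2, 1]
*      → [-2]
2      → [-2, 2]
dup    → [-2, 2, 2]
negate → [-2, 2, -2]
swap   → [-2, -2, 2]
*      → [-2, -4]
+      → [-6]
7      → [-6, 7]
over   → [-6, 7, -6]
12     → [-6, 7, -6, 12]
mod    → [-6, 7, -6]
-1     → [-6, 7, -6, -1]
-      → [-6, 7, -5]
rot    → [7, -5, -6]
*      → [7, 30]
over   → [7, 30, 7]
-      → [7, 23]
-      → [-16]

-16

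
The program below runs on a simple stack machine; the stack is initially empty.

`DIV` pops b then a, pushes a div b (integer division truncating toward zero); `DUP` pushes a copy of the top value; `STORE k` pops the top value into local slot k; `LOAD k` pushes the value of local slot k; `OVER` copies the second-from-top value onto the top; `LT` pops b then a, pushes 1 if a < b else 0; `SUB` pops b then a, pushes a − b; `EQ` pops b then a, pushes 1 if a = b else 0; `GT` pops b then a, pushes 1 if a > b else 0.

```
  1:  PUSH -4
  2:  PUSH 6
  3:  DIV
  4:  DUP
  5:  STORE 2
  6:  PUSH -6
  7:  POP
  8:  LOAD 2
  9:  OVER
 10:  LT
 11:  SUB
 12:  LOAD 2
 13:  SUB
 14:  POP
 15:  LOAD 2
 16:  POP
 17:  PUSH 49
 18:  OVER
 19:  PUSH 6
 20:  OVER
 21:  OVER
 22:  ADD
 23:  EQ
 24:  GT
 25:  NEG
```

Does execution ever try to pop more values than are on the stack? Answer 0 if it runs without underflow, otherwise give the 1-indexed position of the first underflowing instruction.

PUSH -4 -> -4
PUSH 6  -> -4 6
DIV     -> 0
DUP     -> 0 0
STORE 2 -> 0
PUSH -6 -> 0 -6
POP     -> 0
LOAD 2  -> 0 0
OVER    -> 0 0 0
LT      -> 0 0
SUB     -> 0
LOAD 2  -> 0 0
SUB     -> 0
POP     -> (empty)
LOAD 2  -> 0
POP     -> (empty)
PUSH 49 -> 49
OVER  — needs 2 operands, stack has 1 → underflow

18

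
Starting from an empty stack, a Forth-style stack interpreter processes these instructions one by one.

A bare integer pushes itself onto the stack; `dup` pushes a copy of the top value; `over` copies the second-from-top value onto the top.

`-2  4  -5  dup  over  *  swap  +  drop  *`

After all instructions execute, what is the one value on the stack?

-2    -2
4     -2 4
-5    -2 4 -5
dup   -2 4 -5 -5
over  -2 4 -5 -5 -5
*     -2 4 -5 25
swap  -2 4 25 -5
+     -2 4 20
drop  -2 4
*     -8

-8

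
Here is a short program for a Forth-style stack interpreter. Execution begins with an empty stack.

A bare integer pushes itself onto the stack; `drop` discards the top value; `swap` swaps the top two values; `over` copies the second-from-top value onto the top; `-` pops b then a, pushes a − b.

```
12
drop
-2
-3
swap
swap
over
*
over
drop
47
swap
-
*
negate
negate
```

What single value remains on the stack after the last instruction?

-82

12     -> [12]
drop   -> []
-2     -> [-2]
-3     -> [-2, -3]
swap   -> [-3, -2]
swap   -> [-2, -3]
over   -> [-2, -3, -2]
*      -> [-2, 6]
over   -> [-2, 6, -2]
drop   -> [-2, 6]
47     -> [-2, 6, 47]
swap   -> [-2, 47, 6]
-      -> [-2, 41]
*      -> [-82]
negate -> [82]
negate -> [-82]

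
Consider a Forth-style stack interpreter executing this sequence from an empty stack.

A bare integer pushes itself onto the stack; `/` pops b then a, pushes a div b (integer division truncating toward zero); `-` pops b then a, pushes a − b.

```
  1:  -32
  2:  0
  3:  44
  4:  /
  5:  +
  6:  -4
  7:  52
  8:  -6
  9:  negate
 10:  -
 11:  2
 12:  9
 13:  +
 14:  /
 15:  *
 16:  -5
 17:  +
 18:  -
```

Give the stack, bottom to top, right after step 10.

-32    -> -32
0      -> -32 0
44     -> -32 0 44
/      -> -32 0
+      -> -32
-4     -> -32 -4
52     -> -32 -4 52
-6     -> -32 -4 52 -6
negate -> -32 -4 52 6
-      -> -32 -4 46

[-32, -4, 46]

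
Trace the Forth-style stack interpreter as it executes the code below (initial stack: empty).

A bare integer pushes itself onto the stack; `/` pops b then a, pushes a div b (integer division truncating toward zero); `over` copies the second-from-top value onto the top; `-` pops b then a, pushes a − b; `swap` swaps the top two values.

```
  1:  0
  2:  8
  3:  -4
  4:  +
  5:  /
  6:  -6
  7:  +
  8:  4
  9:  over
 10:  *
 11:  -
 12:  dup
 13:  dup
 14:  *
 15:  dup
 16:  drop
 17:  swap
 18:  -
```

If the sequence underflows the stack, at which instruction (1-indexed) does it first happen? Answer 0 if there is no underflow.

0    -> 0
8    -> 0 8
-4   -> 0 8 -4
+    -> 0 4
/    -> 0
-6   -> 0 -6
+    -> -6
4    -> -6 4
over -> -6 4 -6
*    -> -6 -24
-    -> 18
dup  -> 18 18
dup  -> 18 18 18
*    -> 18 324
dup  -> 18 324 324
drop -> 18 324
swap -> 324 18
-    -> 306

0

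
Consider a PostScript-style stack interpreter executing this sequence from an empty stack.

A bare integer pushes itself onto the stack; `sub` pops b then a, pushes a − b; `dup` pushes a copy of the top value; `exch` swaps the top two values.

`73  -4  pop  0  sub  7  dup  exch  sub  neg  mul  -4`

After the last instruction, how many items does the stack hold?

2

73    73
-4    73 -4
pop   73
0     73 0
sub   73
7     73 7
dup   73 7 7
exch  73 7 7
sub   73 0
neg   73 0
mul   0
-4    0 -4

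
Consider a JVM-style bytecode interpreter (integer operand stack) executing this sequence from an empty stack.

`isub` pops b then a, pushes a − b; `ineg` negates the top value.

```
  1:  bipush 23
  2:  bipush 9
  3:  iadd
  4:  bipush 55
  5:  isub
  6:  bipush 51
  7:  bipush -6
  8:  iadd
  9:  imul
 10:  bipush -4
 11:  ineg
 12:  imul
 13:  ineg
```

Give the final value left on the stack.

bipush 23 : 23
bipush 9  : 23 9
iadd      : 32
bipush 55 : 32 55
isub      : -23
bipush 51 : -23 51
bipush -6 : -23 51 -6
iadd      : -23 45
imul      : -1035
bipush -4 : -1035 -4
ineg      : -1035 4
imul      : -4140
ineg      : 4140

4140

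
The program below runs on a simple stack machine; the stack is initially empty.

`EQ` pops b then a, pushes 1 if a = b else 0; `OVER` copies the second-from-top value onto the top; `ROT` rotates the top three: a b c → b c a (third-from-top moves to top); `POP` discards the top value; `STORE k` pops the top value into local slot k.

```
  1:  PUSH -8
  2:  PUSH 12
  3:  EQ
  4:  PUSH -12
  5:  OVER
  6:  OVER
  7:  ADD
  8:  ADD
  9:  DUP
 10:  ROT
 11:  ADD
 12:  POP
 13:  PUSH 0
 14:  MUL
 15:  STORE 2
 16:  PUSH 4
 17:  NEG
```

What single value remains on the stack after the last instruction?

PUSH -8   [-8]
PUSH 12   [-8, 12]
EQ        [0]
PUSH -12  [0, -12]
OVER      [0, -12, 0]
OVER      [0, -12, 0, -12]
ADD       [0, -12, -12]
ADD       [0, -24]
DUP       [0, -24, -24]
ROT       [-24, -24, 0]
ADD       [-24, -24]
POP       [-24]
PUSH 0    [-24, 0]
MUL       [0]
STORE 2   []
PUSH 4    [4]
NEG       [-4]

-4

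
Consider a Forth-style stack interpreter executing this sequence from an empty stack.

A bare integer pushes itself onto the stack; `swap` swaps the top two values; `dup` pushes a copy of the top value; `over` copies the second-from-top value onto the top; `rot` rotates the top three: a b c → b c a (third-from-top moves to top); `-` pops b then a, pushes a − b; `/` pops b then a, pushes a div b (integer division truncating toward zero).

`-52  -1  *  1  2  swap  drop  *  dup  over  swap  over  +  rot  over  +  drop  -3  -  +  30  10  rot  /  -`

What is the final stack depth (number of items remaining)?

-52  : [-52]
-1   : [-52, -1]
*    : [52]
1    : [52, 1]
2    : [52, 1, 2]
swap : [52, 2, 1]
drop : [52, 2]
*    : [104]
dup  : [104, 104]
over : [104, 104, 104]
swap : [104, 104, 104]
over : [104, 104, 104, 104]
+    : [104, 104, 208]
rot  : [104, 208, 104]
over : [104, 208, 104, 208]
+    : [104, 208, 312]
drop : [104, 208]
-3   : [104, 208, -3]
-    : [104, 211]
+    : [315]
30   : [315, 30]
10   : [315, 30, 10]
rot  : [30, 10, 315]
/    : [30, 0]
-    : [30]

1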